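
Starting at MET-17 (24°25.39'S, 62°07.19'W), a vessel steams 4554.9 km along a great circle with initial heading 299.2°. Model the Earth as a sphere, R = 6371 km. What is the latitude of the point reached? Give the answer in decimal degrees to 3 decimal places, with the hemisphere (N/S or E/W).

1.204°S

MET-17: φ = -24.42317°, λ = -62.11983°
δ = d/R = 4554.9/6371 = 0.714943 rad
φ₂ = arcsin(sin φ₁ cos δ + cos φ₁ sin δ cos θ)
   = arcsin(-0.41347·0.75513 + 0.91052·0.65557·0.48786) = -1.20428°
λ₂ = λ₁ + atan2(sin θ sin δ cos φ₁, cos δ − sin φ₁ sin φ₂) = -97.03700°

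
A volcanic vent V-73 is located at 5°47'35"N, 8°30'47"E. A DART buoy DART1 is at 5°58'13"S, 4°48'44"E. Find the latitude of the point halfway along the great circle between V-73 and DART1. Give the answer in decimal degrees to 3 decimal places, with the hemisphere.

V-73: φ = +5.79306°, λ = +8.51306°
DART1: φ = -5.97028°, λ = +4.81222°
Bx = cos φ₂ cos Δλ = 0.992502,  By = cos φ₂ sin Δλ = -0.064197
φₘ = atan2(sin φ₁ + sin φ₂, √((cos φ₁ + Bx)² + By²)) = -0.08866°
λₘ = λ₁ + atan2(By, cos φ₁ + Bx) = 6.66293°

0.089°S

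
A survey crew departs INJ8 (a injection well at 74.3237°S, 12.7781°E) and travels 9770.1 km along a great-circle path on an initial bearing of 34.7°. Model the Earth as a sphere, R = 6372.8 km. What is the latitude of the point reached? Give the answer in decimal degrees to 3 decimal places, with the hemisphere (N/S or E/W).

δ = d/R = 9770.1/6372.8 = 1.533094 rad
φ₂ = arcsin(sin φ₁ cos δ + cos φ₁ sin δ cos θ)
   = arcsin(-0.96280·0.03769 + 0.27020·0.99929·0.82214) = 10.70170°
λ₂ = λ₁ + atan2(sin θ sin δ cos φ₁, cos δ − sin φ₁ sin φ₂) = 48.15443°

10.702°N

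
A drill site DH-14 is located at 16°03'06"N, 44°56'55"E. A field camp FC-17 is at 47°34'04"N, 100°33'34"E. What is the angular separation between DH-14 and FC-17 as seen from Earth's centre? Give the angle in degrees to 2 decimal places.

55.23°

DH-14: φ = +16.05167°, λ = +44.94861°
FC-17: φ = +47.56778°, λ = +100.55944°
Δφ = 31.5161°,  Δλ = 55.6108°
a = sin²(Δφ/2) + cos φ₁ cos φ₂ sin²(Δλ/2) = 0.214844
c = 2·arcsin(√a) = 0.963911 rad = 55.2281°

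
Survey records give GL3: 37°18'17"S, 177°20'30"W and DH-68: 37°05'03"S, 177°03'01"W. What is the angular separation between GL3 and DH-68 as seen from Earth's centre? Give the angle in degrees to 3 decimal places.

0.320°

GL3: φ = -37.30472°, λ = -177.34167°
DH-68: φ = -37.08417°, λ = -177.05028°
Δφ = 0.2206°,  Δλ = 0.2914°
a = sin²(Δφ/2) + cos φ₁ cos φ₂ sin²(Δλ/2) = 0.000008
c = 2·arcsin(√a) = 0.005588 rad = 0.3202°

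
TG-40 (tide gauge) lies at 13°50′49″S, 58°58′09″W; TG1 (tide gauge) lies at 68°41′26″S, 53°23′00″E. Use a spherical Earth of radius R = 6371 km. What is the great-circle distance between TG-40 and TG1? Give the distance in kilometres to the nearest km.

TG-40: φ = -13.84694°, λ = -58.96917°
TG1: φ = -68.69056°, λ = +53.38333°
Δφ = -54.8436°,  Δλ = 112.3525°
a = sin²(Δφ/2) + cos φ₁ cos φ₂ sin²(Δλ/2) = 0.455611
c = 2·arcsin(√a) = 1.481901 rad = 84.9067°
d = R·c = 6371 × 1.481901 = 9441.2 km

9441 km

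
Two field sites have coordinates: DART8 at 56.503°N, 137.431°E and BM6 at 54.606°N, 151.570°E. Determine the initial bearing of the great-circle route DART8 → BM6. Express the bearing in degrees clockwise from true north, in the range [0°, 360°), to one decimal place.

97.4°

Δλ = 14.1390°
y = sin Δλ · cos φ₂ = 0.141483
x = cos φ₁ sin φ₂ − sin φ₁ cos φ₂ cos Δλ = -0.018471
θ = atan2(y, x) = 97.4380° → 97.4380° (mod 360°)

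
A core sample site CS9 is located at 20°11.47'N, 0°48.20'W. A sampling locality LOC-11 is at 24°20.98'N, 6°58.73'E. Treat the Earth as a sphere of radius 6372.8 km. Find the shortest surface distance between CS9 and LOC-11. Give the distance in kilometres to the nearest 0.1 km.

924.7 km

CS9: φ = +20.19117°, λ = -0.80333°
LOC-11: φ = +24.34967°, λ = +6.97883°
Δφ = 4.1585°,  Δλ = 7.7822°
a = sin²(Δφ/2) + cos φ₁ cos φ₂ sin²(Δλ/2) = 0.005254
c = 2·arcsin(√a) = 0.145095 rad = 8.3133°
d = R·c = 6372.8 × 0.145095 = 924.7 km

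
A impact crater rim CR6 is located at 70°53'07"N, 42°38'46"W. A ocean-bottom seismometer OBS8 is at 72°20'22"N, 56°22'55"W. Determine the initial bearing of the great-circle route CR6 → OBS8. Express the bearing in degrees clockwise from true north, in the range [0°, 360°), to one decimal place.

CR6: φ = +70.88528°, λ = -42.64611°
OBS8: φ = +72.33944°, λ = -56.38194°
Δλ = -13.7358°
y = sin Δλ · cos φ₂ = -0.072036
x = cos φ₁ sin φ₂ − sin φ₁ cos φ₂ cos Δλ = 0.033575
θ = atan2(y, x) = -65.0101° → 294.9899° (mod 360°)

295.0°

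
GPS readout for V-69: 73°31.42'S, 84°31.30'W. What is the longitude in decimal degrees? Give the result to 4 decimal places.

84.5217°W

84° + 31.30′/60 = 84 + 0.52167 = 84.5217°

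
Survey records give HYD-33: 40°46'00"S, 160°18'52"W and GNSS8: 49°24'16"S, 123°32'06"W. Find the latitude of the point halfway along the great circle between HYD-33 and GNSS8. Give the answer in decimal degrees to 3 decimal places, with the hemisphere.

46.577°S

HYD-33: φ = -40.76667°, λ = -160.31444°
GNSS8: φ = -49.40444°, λ = -123.53500°
Bx = cos φ₂ cos Δλ = 0.521188,  By = cos φ₂ sin Δλ = 0.389607
φₘ = atan2(sin φ₁ + sin φ₂, √((cos φ₁ + Bx)² + By²)) = -46.57733°
λₘ = λ₁ + atan2(By, cos φ₁ + Bx) = -143.36729°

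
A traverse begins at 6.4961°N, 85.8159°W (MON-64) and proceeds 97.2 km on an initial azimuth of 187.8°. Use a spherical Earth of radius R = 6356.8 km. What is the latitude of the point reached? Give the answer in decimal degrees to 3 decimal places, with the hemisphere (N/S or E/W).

δ = d/R = 97.2/6356.8 = 0.015291 rad
φ₂ = arcsin(sin φ₁ cos δ + cos φ₁ sin δ cos θ)
   = arcsin(0.11314·0.99988 + 0.99358·0.01529·-0.99075) = 5.62810°
λ₂ = λ₁ + atan2(sin θ sin δ cos φ₁, cos δ − sin φ₁ sin φ₂) = -85.93537°

5.628°N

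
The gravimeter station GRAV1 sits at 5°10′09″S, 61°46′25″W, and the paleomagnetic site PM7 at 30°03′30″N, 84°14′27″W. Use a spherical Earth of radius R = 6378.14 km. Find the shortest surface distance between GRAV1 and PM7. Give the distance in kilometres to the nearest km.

GRAV1: φ = -5.16917°, λ = -61.77361°
PM7: φ = +30.05833°, λ = -84.24083°
Δφ = 35.2275°,  Δλ = -22.4672°
a = sin²(Δφ/2) + cos φ₁ cos φ₂ sin²(Δλ/2) = 0.124279
c = 2·arcsin(√a) = 0.720553 rad = 41.2846°
d = R·c = 6378.14 × 0.720553 = 4595.8 km

4596 km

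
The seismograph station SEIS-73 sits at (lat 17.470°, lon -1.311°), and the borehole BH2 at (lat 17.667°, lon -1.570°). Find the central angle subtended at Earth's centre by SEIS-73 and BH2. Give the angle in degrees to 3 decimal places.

Δφ = 0.1970°,  Δλ = -0.2590°
a = sin²(Δφ/2) + cos φ₁ cos φ₂ sin²(Δλ/2) = 0.000008
c = 2·arcsin(√a) = 0.005513 rad = 0.3159°

0.316°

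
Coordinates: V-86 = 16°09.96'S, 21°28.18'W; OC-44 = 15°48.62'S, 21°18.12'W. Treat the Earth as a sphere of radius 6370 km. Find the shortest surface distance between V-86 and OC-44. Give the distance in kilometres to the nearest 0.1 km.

V-86: φ = -16.16600°, λ = -21.46967°
OC-44: φ = -15.81033°, λ = -21.30200°
Δφ = 0.3557°,  Δλ = 0.1677°
a = sin²(Δφ/2) + cos φ₁ cos φ₂ sin²(Δλ/2) = 0.000012
c = 2·arcsin(√a) = 0.006815 rad = 0.3905°
d = R·c = 6370 × 0.006815 = 43.4 km

43.4 km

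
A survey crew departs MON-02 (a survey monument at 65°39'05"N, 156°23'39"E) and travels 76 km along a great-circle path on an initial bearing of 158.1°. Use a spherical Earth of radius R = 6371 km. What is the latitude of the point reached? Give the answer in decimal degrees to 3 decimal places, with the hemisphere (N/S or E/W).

65.016°N

MON-02: φ = +65.65139°, λ = +156.39417°
δ = d/R = 76/6371 = 0.011929 rad
φ₂ = arcsin(sin φ₁ cos δ + cos φ₁ sin δ cos θ)
   = arcsin(0.91105·0.99993 + 0.41229·0.01193·-0.92784) = 65.01601°
λ₂ = λ₁ + atan2(sin θ sin δ cos φ₁, cos δ − sin φ₁ sin φ₂) = 156.99774°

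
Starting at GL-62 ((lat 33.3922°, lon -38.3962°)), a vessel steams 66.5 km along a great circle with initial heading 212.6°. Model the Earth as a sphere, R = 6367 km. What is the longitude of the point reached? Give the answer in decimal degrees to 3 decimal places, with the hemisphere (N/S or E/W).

δ = d/R = 66.5/6367 = 0.010444 rad
φ₂ = arcsin(sin φ₁ cos δ + cos φ₁ sin δ cos θ)
   = arcsin(0.55037·0.99995 + 0.83492·0.01044·-0.84245) = 32.88746°
λ₂ = λ₁ + atan2(sin θ sin δ cos φ₁, cos δ − sin φ₁ sin φ₂) = -38.78014°

38.780°W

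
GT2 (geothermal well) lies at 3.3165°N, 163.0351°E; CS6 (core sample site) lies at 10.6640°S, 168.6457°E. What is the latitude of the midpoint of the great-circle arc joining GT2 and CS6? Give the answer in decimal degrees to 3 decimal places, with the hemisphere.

3.678°S

Bx = cos φ₂ cos Δλ = 0.978021,  By = cos φ₂ sin Δλ = 0.096079
φₘ = atan2(sin φ₁ + sin φ₂, √((cos φ₁ + Bx)² + By²)) = -3.67815°
λₘ = λ₁ + atan2(By, cos φ₁ + Bx) = 165.81830°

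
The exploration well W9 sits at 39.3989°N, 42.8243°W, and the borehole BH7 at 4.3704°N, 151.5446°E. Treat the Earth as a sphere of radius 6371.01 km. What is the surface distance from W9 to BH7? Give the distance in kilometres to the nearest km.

Δφ = -35.0285°,  Δλ = -165.6311°
a = sin²(Δφ/2) + cos φ₁ cos φ₂ sin²(Δλ/2) = 0.849014
c = 2·arcsin(√a) = 2.343437 rad = 134.2690°
d = R·c = 6371.01 × 2.343437 = 14930.1 km

14930 km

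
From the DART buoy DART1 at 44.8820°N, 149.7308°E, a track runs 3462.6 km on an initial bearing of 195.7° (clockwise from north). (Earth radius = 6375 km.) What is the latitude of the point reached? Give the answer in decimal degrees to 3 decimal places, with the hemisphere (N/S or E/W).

δ = d/R = 3462.6/6375 = 0.543153 rad
φ₂ = arcsin(sin φ₁ cos δ + cos φ₁ sin δ cos θ)
   = arcsin(0.70565·0.85608 + 0.70856·0.51684·-0.96269) = 14.56900°
λ₂ = λ₁ + atan2(sin θ sin δ cos φ₁, cos δ − sin φ₁ sin φ₂) = 141.42230°

14.569°N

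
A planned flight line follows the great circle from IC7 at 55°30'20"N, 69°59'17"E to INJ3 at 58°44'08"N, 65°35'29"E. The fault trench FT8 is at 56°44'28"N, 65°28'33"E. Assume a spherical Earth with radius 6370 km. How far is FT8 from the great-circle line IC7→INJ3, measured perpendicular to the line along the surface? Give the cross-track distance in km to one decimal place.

IC7: φ = +55.50556°, λ = +69.98806°
INJ3: φ = +58.73556°, λ = +65.59139°
FT8: φ = +56.74111°, λ = +65.47583°
δ₁₃ = central angle IC7→FT8 = 0.048895 rad  (haversine)
θ₁₃ = bearing IC7→FT8 = 298.024°,  θ₁₂ = bearing IC7→INJ3 = 325.367°
dₓₜ = R·arcsin(sin δ₁₃ · sin(θ₁₃ − θ₁₂)) = 6370·arcsin(0.04888·sin(-27.344°)) = -143.018 km
|dₓₜ| = 143.018 km

143.0 km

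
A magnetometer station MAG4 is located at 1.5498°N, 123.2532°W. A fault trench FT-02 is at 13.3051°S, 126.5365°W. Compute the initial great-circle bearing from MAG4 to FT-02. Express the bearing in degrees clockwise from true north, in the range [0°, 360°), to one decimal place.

192.3°

Δλ = -3.2833°
y = sin Δλ · cos φ₂ = -0.055736
x = cos φ₁ sin φ₂ − sin φ₁ cos φ₂ cos Δλ = -0.256329
θ = atan2(y, x) = -167.7326° → 192.2674° (mod 360°)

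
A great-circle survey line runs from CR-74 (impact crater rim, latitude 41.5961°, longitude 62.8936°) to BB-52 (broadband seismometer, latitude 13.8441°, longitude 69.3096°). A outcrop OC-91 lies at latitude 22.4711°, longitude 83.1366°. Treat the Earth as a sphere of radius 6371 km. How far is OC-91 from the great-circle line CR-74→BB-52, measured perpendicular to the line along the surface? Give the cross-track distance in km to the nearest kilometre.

1577 km

δ₁₃ = central angle CR-74→OC-91 = 0.446135 rad  (haversine)
θ₁₃ = bearing CR-74→OC-91 = 132.183°,  θ₁₂ = bearing CR-74→BB-52 = 166.773°
dₓₜ = R·arcsin(sin δ₁₃ · sin(θ₁₃ − θ₁₂)) = 6371·arcsin(0.43148·sin(-34.590°)) = -1576.640 km
|dₓₜ| = 1576.640 km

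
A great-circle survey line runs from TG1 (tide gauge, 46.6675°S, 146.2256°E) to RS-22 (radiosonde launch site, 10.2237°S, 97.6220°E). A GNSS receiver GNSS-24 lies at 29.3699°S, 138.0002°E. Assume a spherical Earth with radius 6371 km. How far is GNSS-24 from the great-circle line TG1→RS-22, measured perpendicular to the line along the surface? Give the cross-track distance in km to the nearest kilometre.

1341 km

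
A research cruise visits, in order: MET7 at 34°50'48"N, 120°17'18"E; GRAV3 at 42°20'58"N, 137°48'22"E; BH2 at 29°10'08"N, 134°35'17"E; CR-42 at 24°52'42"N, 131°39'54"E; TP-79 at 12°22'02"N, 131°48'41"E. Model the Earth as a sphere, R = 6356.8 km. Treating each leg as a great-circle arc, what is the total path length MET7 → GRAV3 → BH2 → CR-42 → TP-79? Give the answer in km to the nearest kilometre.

MET7: φ = +34.84667°, λ = +120.28833°
GRAV3: φ = +42.34944°, λ = +137.80611°
BH2: φ = +29.16889°, λ = +134.58806°
CR-42: φ = +24.87833°, λ = +131.66500°
TP-79: φ = +12.36722°, λ = +131.81139°
MET7→GRAV3: c = 0.271723 rad, d = 1727.29 km
GRAV3→BH2: c = 0.234465 rad, d = 1490.45 km
BH2→CR-42: c = 0.087586 rad, d = 556.77 km
CR-42→TP-79: c = 0.218373 rad, d = 1388.16 km
Total = 1727.29 + 1490.45 + 556.77 + 1388.16 = 5162.66 km

5163 km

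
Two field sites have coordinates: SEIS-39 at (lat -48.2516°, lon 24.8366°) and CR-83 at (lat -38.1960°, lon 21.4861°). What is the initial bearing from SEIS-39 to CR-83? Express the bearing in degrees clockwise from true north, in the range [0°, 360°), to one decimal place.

345.2°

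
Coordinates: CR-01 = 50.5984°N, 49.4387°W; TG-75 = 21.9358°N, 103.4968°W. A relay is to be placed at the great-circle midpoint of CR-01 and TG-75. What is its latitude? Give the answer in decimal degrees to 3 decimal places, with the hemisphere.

Bx = cos φ₂ cos Δλ = 0.544470,  By = cos φ₂ sin Δλ = -0.750999
φₘ = atan2(sin φ₁ + sin φ₂, √((cos φ₁ + Bx)² + By²)) = 39.34872°
λₘ = λ₁ + atan2(By, cos φ₁ + Bx) = -81.93012°

39.349°N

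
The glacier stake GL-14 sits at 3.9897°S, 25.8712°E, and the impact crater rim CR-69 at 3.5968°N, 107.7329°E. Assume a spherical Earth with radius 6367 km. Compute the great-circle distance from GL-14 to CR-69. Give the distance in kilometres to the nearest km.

9129 km

Δφ = 7.5865°,  Δλ = 81.8617°
a = sin²(Δφ/2) + cos φ₁ cos φ₂ sin²(Δλ/2) = 0.431712
c = 2·arcsin(√a) = 1.433791 rad = 82.1502°
d = R·c = 6367 × 1.433791 = 9128.9 km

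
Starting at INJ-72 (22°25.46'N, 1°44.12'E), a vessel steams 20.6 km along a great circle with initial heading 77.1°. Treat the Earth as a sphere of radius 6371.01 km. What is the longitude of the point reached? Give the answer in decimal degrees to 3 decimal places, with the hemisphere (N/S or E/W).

1.931°E

INJ-72: φ = +22.42433°, λ = +1.73533°
δ = d/R = 20.6/6371.01 = 0.003233 rad
φ₂ = arcsin(sin φ₁ cos δ + cos φ₁ sin δ cos θ)
   = arcsin(0.38146·0.99999 + 0.92438·0.00323·0.22325) = 22.46558°
λ₂ = λ₁ + atan2(sin θ sin δ cos φ₁, cos δ − sin φ₁ sin φ₂) = 1.93075°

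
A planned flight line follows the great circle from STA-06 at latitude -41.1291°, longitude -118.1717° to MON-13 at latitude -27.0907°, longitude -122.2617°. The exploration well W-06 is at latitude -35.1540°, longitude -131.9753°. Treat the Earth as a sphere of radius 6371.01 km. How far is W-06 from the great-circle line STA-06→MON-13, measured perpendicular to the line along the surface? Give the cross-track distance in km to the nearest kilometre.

1063 km

δ₁₃ = central angle STA-06→W-06 = 0.215913 rad  (haversine)
θ₁₃ = bearing STA-06→W-06 = 294.418°,  θ₁₂ = bearing STA-06→MON-13 = 345.244°
dₓₜ = R·arcsin(sin δ₁₃ · sin(θ₁₃ − θ₁₂)) = 6371.01·arcsin(0.21424·sin(-50.826°)) = -1063.056 km
|dₓₜ| = 1063.056 km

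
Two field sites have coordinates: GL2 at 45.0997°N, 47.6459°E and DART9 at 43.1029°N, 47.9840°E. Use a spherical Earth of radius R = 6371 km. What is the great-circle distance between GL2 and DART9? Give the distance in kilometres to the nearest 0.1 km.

223.7 km

Δφ = -1.9968°,  Δλ = 0.3381°
a = sin²(Δφ/2) + cos φ₁ cos φ₂ sin²(Δλ/2) = 0.000308
c = 2·arcsin(√a) = 0.035107 rad = 2.0115°
d = R·c = 6371 × 0.035107 = 223.7 km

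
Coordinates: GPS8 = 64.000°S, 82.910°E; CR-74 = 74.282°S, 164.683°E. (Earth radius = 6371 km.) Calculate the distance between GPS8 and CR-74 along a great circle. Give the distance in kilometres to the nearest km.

Δφ = -10.2820°,  Δλ = 81.7730°
a = sin²(Δφ/2) + cos φ₁ cos φ₂ sin²(Δλ/2) = 0.058911
c = 2·arcsin(√a) = 0.490328 rad = 28.0937°
d = R·c = 6371 × 0.490328 = 3123.9 km

3124 km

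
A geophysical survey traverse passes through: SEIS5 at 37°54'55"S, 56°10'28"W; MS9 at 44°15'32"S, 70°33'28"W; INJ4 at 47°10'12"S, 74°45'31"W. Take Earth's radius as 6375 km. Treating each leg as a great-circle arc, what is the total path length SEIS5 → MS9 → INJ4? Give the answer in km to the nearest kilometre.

1854 km

SEIS5: φ = -37.91528°, λ = -56.17444°
MS9: φ = -44.25889°, λ = -70.55778°
INJ4: φ = -47.17000°, λ = -74.75861°
SEIS5→MS9: c = 0.218762 rad, d = 1394.61 km
MS9→INJ4: c = 0.072106 rad, d = 459.68 km
Total = 1394.61 + 459.68 = 1854.29 km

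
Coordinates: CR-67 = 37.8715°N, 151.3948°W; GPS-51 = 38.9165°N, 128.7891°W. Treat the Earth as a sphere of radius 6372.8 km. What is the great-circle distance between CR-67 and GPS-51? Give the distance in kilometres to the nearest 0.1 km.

1969.0 km

Δφ = 1.0450°,  Δλ = 22.6057°
a = sin²(Δφ/2) + cos φ₁ cos φ₂ sin²(Δλ/2) = 0.023677
c = 2·arcsin(√a) = 0.308973 rad = 17.7029°
d = R·c = 6372.8 × 0.308973 = 1969.0 km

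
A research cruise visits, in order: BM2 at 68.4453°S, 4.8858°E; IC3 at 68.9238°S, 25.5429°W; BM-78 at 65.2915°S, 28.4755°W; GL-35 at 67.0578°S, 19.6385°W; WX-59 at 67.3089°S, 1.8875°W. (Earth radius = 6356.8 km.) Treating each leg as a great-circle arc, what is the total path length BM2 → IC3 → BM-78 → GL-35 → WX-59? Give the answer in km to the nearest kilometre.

2841 km

BM2→IC3: c = 0.191250 rad, d = 1215.74 km
IC3→BM-78: c = 0.066430 rad, d = 422.28 km
BM-78→GL-35: c = 0.069430 rad, d = 441.35 km
GL-35→WX-59: c = 0.119811 rad, d = 761.61 km
Total = 1215.74 + 422.28 + 441.35 + 761.61 = 2840.99 km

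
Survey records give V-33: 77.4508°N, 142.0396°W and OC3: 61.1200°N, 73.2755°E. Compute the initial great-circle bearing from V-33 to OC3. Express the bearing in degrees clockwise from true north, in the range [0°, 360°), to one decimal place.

334.1°

Δλ = -144.6849°
y = sin Δλ · cos φ₂ = -0.279196
x = cos φ₁ sin φ₂ − sin φ₁ cos φ₂ cos Δλ = 0.574942
θ = atan2(y, x) = -25.9015° → 334.0985° (mod 360°)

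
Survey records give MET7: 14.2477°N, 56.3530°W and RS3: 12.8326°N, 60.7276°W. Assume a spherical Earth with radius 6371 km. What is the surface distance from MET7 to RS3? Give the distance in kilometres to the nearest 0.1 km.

498.4 km

Δφ = -1.4151°,  Δλ = -4.3746°
a = sin²(Δφ/2) + cos φ₁ cos φ₂ sin²(Δλ/2) = 0.001529
c = 2·arcsin(√a) = 0.078227 rad = 4.4821°
d = R·c = 6371 × 0.078227 = 498.4 km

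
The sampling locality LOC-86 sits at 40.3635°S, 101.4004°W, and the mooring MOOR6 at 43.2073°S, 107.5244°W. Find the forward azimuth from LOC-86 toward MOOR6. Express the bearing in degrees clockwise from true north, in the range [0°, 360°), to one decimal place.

Δλ = -6.1240°
y = sin Δλ · cos φ₂ = -0.077757
x = cos φ₁ sin φ₂ − sin φ₁ cos φ₂ cos Δλ = -0.052307
θ = atan2(y, x) = -123.9285° → 236.0715° (mod 360°)

236.1°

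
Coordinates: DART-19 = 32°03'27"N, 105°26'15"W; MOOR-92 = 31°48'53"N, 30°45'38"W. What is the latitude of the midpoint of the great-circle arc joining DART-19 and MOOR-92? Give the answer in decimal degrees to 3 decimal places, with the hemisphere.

38.096°N

DART-19: φ = +32.05750°, λ = -105.43750°
MOOR-92: φ = +31.81472°, λ = -30.76056°
Bx = cos φ₂ cos Δλ = 0.224558,  By = cos φ₂ sin Δλ = 0.819549
φₘ = atan2(sin φ₁ + sin φ₂, √((cos φ₁ + Bx)² + By²)) = 38.09589°
λₘ = λ₁ + atan2(By, cos φ₁ + Bx) = -68.04131°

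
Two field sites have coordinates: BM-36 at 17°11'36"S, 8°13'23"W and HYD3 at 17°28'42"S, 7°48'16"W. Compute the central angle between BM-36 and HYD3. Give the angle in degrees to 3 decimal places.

0.491°

BM-36: φ = -17.19333°, λ = -8.22306°
HYD3: φ = -17.47833°, λ = -7.80444°
Δφ = -0.2850°,  Δλ = 0.4186°
a = sin²(Δφ/2) + cos φ₁ cos φ₂ sin²(Δλ/2) = 0.000018
c = 2·arcsin(√a) = 0.008566 rad = 0.4908°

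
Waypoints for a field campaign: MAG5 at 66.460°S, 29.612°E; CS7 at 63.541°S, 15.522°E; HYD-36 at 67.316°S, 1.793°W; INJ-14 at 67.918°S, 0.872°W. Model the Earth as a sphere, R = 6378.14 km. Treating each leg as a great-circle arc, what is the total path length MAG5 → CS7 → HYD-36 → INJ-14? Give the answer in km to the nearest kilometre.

MAG5→CS7: c = 0.115400 rad, d = 736.04 km
CS7→HYD-36: c = 0.141231 rad, d = 900.79 km
HYD-36→INJ-14: c = 0.012160 rad, d = 77.56 km
Total = 736.04 + 900.79 + 77.56 = 1714.38 km

1714 km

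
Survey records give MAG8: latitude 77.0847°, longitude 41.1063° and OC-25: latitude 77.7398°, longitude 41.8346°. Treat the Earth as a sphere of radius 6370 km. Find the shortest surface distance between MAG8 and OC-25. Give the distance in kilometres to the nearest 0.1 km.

Δφ = 0.6551°,  Δλ = 0.7283°
a = sin²(Δφ/2) + cos φ₁ cos φ₂ sin²(Δλ/2) = 0.000035
c = 2·arcsin(√a) = 0.011764 rad = 0.6740°
d = R·c = 6370 × 0.011764 = 74.9 km

74.9 km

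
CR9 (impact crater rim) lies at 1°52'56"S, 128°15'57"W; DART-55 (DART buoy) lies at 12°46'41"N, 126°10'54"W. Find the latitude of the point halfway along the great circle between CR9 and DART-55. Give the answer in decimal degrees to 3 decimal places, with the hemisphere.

5.449°N

CR9: φ = -1.88222°, λ = -128.26583°
DART-55: φ = +12.77806°, λ = -126.18167°
Bx = cos φ₂ cos Δλ = 0.974589,  By = cos φ₂ sin Δλ = 0.035467
φₘ = atan2(sin φ₁ + sin φ₂, √((cos φ₁ + Bx)² + By²)) = 5.44881°
λₘ = λ₁ + atan2(By, cos φ₁ + Bx) = -127.23654°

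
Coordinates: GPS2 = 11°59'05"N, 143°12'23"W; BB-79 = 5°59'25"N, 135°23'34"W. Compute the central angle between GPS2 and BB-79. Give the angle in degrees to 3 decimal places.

GPS2: φ = +11.98472°, λ = -143.20639°
BB-79: φ = +5.99028°, λ = -135.39278°
Δφ = -5.9944°,  Δλ = 7.8136°
a = sin²(Δφ/2) + cos φ₁ cos φ₂ sin²(Δλ/2) = 0.007250
c = 2·arcsin(√a) = 0.170503 rad = 9.7691°

9.769°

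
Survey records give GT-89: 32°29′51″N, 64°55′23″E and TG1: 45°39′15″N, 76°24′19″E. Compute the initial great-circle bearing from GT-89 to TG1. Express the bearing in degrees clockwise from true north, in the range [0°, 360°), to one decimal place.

GT-89: φ = +32.49750°, λ = +64.92306°
TG1: φ = +45.65417°, λ = +76.40528°
Δλ = 11.4822°
y = sin Δλ · cos φ₂ = 0.139143
x = cos φ₁ sin φ₂ − sin φ₁ cos φ₂ cos Δλ = 0.235130
θ = atan2(y, x) = 30.6158° → 30.6158° (mod 360°)

30.6°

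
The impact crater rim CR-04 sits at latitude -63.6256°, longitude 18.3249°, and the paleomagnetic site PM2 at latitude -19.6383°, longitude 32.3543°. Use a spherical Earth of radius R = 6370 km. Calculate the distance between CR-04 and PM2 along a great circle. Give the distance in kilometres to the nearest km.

Δφ = 43.9873°,  Δλ = 14.0294°
a = sin²(Δφ/2) + cos φ₁ cos φ₂ sin²(Δλ/2) = 0.146493
c = 2·arcsin(√a) = 0.785530 rad = 45.0075°
d = R·c = 6370 × 0.785530 = 5003.8 km

5004 km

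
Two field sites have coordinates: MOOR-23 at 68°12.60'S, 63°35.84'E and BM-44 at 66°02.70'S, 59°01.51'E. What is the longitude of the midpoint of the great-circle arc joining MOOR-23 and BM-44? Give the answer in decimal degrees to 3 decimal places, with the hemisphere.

MOOR-23: φ = -68.21000°, λ = +63.59733°
BM-44: φ = -66.04500°, λ = +59.02517°
Bx = cos φ₂ cos Δλ = 0.404727,  By = cos φ₂ sin Δλ = -0.032366
φₘ = atan2(sin φ₁ + sin φ₂, √((cos φ₁ + Bx)² + By²)) = -67.14380°
λₘ = λ₁ + atan2(By, cos φ₁ + Bx) = 61.20880°

61.209°E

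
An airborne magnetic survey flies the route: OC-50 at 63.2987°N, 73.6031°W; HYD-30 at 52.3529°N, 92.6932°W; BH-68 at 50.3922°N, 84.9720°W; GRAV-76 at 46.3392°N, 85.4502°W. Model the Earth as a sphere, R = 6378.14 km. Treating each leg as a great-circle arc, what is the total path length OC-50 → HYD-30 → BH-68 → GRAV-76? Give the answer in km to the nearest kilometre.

OC-50→HYD-30: c = 0.258738 rad, d = 1650.27 km
HYD-30→BH-68: c = 0.090761 rad, d = 578.89 km
BH-68→GRAV-76: c = 0.070955 rad, d = 452.56 km
Total = 1650.27 + 578.89 + 452.56 = 2681.71 km

2682 km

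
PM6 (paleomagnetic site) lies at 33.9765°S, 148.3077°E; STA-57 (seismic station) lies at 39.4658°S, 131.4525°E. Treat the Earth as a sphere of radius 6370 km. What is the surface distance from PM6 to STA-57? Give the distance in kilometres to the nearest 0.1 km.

Δφ = -5.4893°,  Δλ = -16.8552°
a = sin²(Δφ/2) + cos φ₁ cos φ₂ sin²(Δλ/2) = 0.016044
c = 2·arcsin(√a) = 0.254014 rad = 14.5539°
d = R·c = 6370 × 0.254014 = 1618.1 km

1618.1 km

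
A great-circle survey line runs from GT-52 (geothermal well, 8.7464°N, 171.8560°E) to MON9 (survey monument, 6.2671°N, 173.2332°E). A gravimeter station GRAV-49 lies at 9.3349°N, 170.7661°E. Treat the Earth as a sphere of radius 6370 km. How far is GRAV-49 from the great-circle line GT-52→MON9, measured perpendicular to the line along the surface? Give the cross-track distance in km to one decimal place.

δ₁₃ = central angle GT-52→GRAV-49 = 0.021411 rad  (haversine)
θ₁₃ = bearing GT-52→GRAV-49 = 298.752°,  θ₁₂ = bearing GT-52→MON9 = 151.065°
dₓₜ = R·arcsin(sin δ₁₃ · sin(θ₁₃ − θ₁₂)) = 6370·arcsin(0.02141·sin(147.688°)) = 72.898 km
|dₓₜ| = 72.898 km

72.9 km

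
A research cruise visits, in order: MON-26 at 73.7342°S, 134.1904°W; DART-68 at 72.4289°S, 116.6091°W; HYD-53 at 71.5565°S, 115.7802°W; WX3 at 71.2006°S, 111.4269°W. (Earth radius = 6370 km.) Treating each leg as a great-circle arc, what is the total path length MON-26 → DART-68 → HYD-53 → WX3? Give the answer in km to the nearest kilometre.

845 km

MON-26→DART-68: c = 0.091784 rad, d = 584.67 km
DART-68→HYD-53: c = 0.015869 rad, d = 101.09 km
HYD-53→WX3: c = 0.025038 rad, d = 159.49 km
Total = 584.67 + 101.09 + 159.49 = 845.24 km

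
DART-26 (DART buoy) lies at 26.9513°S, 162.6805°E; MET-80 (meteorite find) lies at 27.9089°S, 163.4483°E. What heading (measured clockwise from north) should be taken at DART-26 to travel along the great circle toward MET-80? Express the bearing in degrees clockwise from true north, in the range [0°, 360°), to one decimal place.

Δλ = 0.7678°
y = sin Δλ · cos φ₂ = 0.011842
x = cos φ₁ sin φ₂ − sin φ₁ cos φ₂ cos Δλ = -0.016748
θ = atan2(y, x) = 144.7385° → 144.7385° (mod 360°)

144.7°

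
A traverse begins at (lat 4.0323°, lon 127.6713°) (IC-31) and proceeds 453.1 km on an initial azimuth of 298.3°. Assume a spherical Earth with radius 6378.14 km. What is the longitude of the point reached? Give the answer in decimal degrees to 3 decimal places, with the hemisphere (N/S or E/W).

δ = d/R = 453.1/6378.14 = 0.071040 rad
φ₂ = arcsin(sin φ₁ cos δ + cos φ₁ sin δ cos θ)
   = arcsin(0.07032·0.99748 + 0.99752·0.07098·0.47409) = 5.95278°
λ₂ = λ₁ + atan2(sin θ sin δ cos φ₁, cos δ − sin φ₁ sin φ₂) = 124.06875°

124.069°E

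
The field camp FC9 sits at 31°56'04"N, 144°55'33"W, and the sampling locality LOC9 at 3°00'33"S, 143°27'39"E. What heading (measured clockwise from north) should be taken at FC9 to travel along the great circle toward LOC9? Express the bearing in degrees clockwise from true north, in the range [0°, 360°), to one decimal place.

257.4°

FC9: φ = +31.93444°, λ = -144.92583°
LOC9: φ = -3.00917°, λ = +143.46083°
Δλ = -71.6133°
y = sin Δλ · cos φ₂ = -0.947641
x = cos φ₁ sin φ₂ − sin φ₁ cos φ₂ cos Δλ = -0.211166
θ = atan2(y, x) = -102.5622° → 257.4378° (mod 360°)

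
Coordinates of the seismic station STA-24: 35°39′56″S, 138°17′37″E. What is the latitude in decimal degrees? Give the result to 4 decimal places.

35.6656°S

35° + 39′/60 + 56″/3600 = 35 + 0.65000 + 0.01556 = 35.6656°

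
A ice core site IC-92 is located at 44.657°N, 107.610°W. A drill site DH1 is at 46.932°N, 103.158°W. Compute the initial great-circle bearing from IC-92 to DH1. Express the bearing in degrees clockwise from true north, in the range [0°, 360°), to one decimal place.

Δλ = 4.4520°
y = sin Δλ · cos φ₂ = 0.053007
x = cos φ₁ sin φ₂ − sin φ₁ cos φ₂ cos Δλ = 0.041144
θ = atan2(y, x) = 52.1813° → 52.1813° (mod 360°)

52.2°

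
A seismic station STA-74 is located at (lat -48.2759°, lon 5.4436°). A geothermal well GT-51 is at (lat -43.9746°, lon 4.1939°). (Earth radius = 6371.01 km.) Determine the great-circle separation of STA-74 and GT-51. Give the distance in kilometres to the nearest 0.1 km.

487.9 km

Δφ = 4.3013°,  Δλ = -1.2497°
a = sin²(Δφ/2) + cos φ₁ cos φ₂ sin²(Δλ/2) = 0.001465
c = 2·arcsin(√a) = 0.076576 rad = 4.3875°
d = R·c = 6371.01 × 0.076576 = 487.9 km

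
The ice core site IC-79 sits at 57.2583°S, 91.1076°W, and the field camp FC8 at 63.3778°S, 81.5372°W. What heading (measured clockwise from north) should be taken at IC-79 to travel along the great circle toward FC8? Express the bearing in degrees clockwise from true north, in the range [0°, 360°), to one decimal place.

Δλ = 9.5704°
y = sin Δλ · cos φ₂ = 0.074502
x = cos φ₁ sin φ₂ − sin φ₁ cos φ₂ cos Δλ = -0.111848
θ = atan2(y, x) = 146.3326° → 146.3326° (mod 360°)

146.3°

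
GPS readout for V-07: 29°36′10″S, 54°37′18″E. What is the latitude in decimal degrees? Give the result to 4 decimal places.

29° + 36′/60 + 10″/3600 = 29 + 0.60000 + 0.00278 = 29.6028°

29.6028°S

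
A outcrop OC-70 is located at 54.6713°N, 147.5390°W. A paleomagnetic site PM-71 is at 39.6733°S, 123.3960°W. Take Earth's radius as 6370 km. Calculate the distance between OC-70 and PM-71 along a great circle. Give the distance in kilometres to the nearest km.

10738 km

Δφ = -94.3446°,  Δλ = 24.1430°
a = sin²(Δφ/2) + cos φ₁ cos φ₂ sin²(Δλ/2) = 0.557344
c = 2·arcsin(√a) = 1.685737 rad = 96.5856°
d = R·c = 6370 × 1.685737 = 10738.1 km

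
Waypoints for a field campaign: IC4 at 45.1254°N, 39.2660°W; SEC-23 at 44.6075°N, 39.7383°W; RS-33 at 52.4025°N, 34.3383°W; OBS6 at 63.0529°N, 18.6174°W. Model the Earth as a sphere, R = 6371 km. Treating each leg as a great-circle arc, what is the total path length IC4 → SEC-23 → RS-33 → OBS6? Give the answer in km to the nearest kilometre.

2521 km

IC4→SEC-23: c = 0.010763 rad, d = 68.57 km
SEC-23→RS-33: c = 0.149592 rad, d = 953.05 km
RS-33→OBS6: c = 0.235359 rad, d = 1499.47 km
Total = 68.57 + 953.05 + 1499.47 = 2521.09 km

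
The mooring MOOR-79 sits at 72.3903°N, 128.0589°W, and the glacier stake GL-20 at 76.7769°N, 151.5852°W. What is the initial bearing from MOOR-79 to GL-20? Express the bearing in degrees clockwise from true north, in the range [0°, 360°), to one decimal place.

Δλ = -23.5263°
y = sin Δλ · cos φ₂ = -0.091307
x = cos φ₁ sin φ₂ − sin φ₁ cos φ₂ cos Δλ = 0.094609
θ = atan2(y, x) = -43.9827° → 316.0173° (mod 360°)

316.0°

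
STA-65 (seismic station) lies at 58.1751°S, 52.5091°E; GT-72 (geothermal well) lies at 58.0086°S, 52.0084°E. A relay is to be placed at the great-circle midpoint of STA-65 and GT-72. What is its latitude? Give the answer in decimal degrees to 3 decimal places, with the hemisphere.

58.092°S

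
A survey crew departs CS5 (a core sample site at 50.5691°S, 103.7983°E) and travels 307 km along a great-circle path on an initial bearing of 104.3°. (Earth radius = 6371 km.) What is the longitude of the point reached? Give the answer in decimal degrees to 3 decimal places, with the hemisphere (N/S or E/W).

108.068°E

δ = d/R = 307/6371 = 0.048187 rad
φ₂ = arcsin(sin φ₁ cos δ + cos φ₁ sin δ cos θ)
   = arcsin(-0.77239·0.99884 + 0.63515·0.04817·-0.24700) = -51.17379°
λ₂ = λ₁ + atan2(sin θ sin δ cos φ₁, cos δ − sin φ₁ sin φ₂) = 108.06781°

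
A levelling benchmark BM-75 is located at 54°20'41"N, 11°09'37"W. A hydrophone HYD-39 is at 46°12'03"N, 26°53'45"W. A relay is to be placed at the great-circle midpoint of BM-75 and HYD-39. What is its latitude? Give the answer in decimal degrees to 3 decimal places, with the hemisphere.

BM-75: φ = +54.34472°, λ = -11.16028°
HYD-39: φ = +46.20083°, λ = -26.89583°
Bx = cos φ₂ cos Δλ = 0.666194,  By = cos φ₂ sin Δλ = -0.187705
φₘ = atan2(sin φ₁ + sin φ₂, √((cos φ₁ + Bx)² + By²)) = 50.53695°
λₘ = λ₁ + atan2(By, cos φ₁ + Bx) = -19.70628°

50.537°N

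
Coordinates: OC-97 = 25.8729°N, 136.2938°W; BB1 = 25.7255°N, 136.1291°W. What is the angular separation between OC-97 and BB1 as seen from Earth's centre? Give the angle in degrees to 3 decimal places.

Δφ = -0.1474°,  Δλ = 0.1647°
a = sin²(Δφ/2) + cos φ₁ cos φ₂ sin²(Δλ/2) = 0.000003
c = 2·arcsin(√a) = 0.003649 rad = 0.2091°

0.209°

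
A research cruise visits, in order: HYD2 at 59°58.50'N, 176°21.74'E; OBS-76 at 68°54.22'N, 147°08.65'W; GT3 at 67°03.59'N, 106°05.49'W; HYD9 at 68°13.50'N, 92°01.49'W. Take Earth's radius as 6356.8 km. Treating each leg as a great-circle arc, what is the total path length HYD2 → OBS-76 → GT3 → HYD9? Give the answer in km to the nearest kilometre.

4259 km

HYD2: φ = +59.97500°, λ = +176.36233°
OBS-76: φ = +68.90367°, λ = -147.14417°
GT3: φ = +67.05983°, λ = -106.09150°
HYD9: φ = +68.22500°, λ = -92.02483°
HYD2→OBS-76: c = 0.309230 rad, d = 1965.71 km
OBS-76→GT3: c = 0.265409 rad, d = 1687.16 km
GT3→HYD9: c = 0.095351 rad, d = 606.13 km
Total = 1965.71 + 1687.16 + 606.13 = 4259.00 km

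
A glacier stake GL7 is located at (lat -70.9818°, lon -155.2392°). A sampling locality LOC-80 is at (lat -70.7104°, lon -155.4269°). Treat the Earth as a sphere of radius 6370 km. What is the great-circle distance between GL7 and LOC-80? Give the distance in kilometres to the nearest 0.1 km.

Δφ = 0.2714°,  Δλ = -0.1877°
a = sin²(Δφ/2) + cos φ₁ cos φ₂ sin²(Δλ/2) = 0.000006
c = 2·arcsin(√a) = 0.004857 rad = 0.2783°
d = R·c = 6370 × 0.004857 = 30.9 km

30.9 km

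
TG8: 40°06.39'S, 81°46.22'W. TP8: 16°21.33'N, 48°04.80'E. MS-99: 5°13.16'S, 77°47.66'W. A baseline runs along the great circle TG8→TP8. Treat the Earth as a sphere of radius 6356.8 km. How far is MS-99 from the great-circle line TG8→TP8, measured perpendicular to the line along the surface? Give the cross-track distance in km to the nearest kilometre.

TG8: φ = -40.10650°, λ = -81.77033°
TP8: φ = +16.35550°, λ = +48.08000°
MS-99: φ = -5.21933°, λ = -77.79433°
δ₁₃ = central angle TG8→MS-99 = 0.612094 rad  (haversine)
θ₁₃ = bearing TG8→MS-99 = 6.902°,  θ₁₂ = bearing TG8→TP8 = 103.784°
dₓₜ = R·arcsin(sin δ₁₃ · sin(θ₁₃ − θ₁₂)) = 6356.8·arcsin(0.57458·sin(-96.881°)) = -3858.866 km
|dₓₜ| = 3858.866 km

3859 km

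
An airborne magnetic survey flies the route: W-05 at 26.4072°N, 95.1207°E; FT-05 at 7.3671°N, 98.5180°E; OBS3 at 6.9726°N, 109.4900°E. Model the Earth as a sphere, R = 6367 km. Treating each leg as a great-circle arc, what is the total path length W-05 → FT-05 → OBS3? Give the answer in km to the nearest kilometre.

3357 km

W-05→FT-05: c = 0.337065 rad, d = 2146.09 km
FT-05→OBS3: c = 0.190120 rad, d = 1210.49 km
Total = 2146.09 + 1210.49 = 3356.58 km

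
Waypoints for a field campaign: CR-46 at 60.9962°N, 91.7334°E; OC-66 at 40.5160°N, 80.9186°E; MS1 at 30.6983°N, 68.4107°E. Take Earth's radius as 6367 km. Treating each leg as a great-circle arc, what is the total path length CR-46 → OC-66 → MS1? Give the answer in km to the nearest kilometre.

3960 km

CR-46→OC-66: c = 0.375713 rad, d = 2392.16 km
OC-66→MS1: c = 0.246220 rad, d = 1567.68 km
Total = 2392.16 + 1567.68 = 3959.85 km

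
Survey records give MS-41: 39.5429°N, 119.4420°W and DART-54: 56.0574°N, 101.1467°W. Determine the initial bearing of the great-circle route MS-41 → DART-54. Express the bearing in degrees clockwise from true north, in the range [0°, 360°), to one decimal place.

30.1°

Δλ = 18.2953°
y = sin Δλ · cos φ₂ = 0.175278
x = cos φ₁ sin φ₂ − sin φ₁ cos φ₂ cos Δλ = 0.302227
θ = atan2(y, x) = 30.1118° → 30.1118° (mod 360°)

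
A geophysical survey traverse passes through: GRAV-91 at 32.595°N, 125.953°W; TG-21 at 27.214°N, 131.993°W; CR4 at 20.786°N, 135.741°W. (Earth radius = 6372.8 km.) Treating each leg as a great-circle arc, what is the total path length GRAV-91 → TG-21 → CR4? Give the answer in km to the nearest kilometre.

1645 km

GRAV-91→TG-21: c = 0.130984 rad, d = 834.73 km
TG-21→CR4: c = 0.127089 rad, d = 809.91 km
Total = 834.73 + 809.91 = 1644.65 km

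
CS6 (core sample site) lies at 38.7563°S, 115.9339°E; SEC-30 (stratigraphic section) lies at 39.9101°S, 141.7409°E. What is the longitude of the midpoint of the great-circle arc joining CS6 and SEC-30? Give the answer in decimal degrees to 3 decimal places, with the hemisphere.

Bx = cos φ₂ cos Δλ = 0.690551,  By = cos φ₂ sin Δλ = 0.333929
φₘ = atan2(sin φ₁ + sin φ₂, √((cos φ₁ + Bx)² + By²)) = -40.05331°
λₘ = λ₁ + atan2(By, cos φ₁ + Bx) = 128.72909°

128.729°E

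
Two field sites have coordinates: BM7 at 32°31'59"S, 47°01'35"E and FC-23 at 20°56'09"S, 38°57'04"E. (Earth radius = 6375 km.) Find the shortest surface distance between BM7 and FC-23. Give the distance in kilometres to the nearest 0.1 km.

1518.2 km

BM7: φ = -32.53306°, λ = +47.02639°
FC-23: φ = -20.93583°, λ = +38.95111°
Δφ = 11.5972°,  Δλ = -8.0753°
a = sin²(Δφ/2) + cos φ₁ cos φ₂ sin²(Δλ/2) = 0.014111
c = 2·arcsin(√a) = 0.238145 rad = 13.6447°
d = R·c = 6375 × 0.238145 = 1518.2 km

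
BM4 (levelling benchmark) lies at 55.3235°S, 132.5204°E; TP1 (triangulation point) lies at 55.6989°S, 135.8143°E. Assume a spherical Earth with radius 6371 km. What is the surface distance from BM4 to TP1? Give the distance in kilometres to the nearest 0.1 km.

Δφ = -0.3754°,  Δλ = 3.2939°
a = sin²(Δφ/2) + cos φ₁ cos φ₂ sin²(Δλ/2) = 0.000276
c = 2·arcsin(√a) = 0.033202 rad = 1.9024°
d = R·c = 6371 × 0.033202 = 211.5 km

211.5 km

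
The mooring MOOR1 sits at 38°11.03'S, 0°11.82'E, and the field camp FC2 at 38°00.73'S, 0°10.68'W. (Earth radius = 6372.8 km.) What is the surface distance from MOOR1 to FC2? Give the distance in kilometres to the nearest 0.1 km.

MOOR1: φ = -38.18383°, λ = +0.19700°
FC2: φ = -38.01217°, λ = -0.17800°
Δφ = 0.1717°,  Δλ = -0.3750°
a = sin²(Δφ/2) + cos φ₁ cos φ₂ sin²(Δλ/2) = 0.000009
c = 2·arcsin(√a) = 0.005959 rad = 0.3414°
d = R·c = 6372.8 × 0.005959 = 38.0 km

38.0 km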